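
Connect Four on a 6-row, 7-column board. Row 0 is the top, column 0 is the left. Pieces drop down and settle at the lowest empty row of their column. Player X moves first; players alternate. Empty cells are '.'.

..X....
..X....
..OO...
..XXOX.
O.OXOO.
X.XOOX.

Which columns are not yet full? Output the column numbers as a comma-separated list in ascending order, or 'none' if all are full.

col 0: top cell = '.' → open
col 1: top cell = '.' → open
col 2: top cell = 'X' → FULL
col 3: top cell = '.' → open
col 4: top cell = '.' → open
col 5: top cell = '.' → open
col 6: top cell = '.' → open

Answer: 0,1,3,4,5,6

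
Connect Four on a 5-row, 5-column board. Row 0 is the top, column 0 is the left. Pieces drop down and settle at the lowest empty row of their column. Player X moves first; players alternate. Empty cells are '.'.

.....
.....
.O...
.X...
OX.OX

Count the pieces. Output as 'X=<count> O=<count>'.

X=3 O=3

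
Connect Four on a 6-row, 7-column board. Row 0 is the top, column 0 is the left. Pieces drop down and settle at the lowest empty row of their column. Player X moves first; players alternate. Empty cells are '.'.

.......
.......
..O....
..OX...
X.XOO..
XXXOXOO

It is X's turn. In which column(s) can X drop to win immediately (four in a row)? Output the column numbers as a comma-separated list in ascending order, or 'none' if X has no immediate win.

col 0: drop X → no win
col 1: drop X → no win
col 2: drop X → no win
col 3: drop X → no win
col 4: drop X → no win
col 5: drop X → no win
col 6: drop X → no win

Answer: none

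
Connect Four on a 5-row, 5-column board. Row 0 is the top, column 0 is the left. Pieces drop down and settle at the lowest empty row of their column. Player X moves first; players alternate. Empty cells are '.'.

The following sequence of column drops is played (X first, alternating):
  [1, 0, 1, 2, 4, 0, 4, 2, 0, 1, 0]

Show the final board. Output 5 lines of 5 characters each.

Move 1: X drops in col 1, lands at row 4
Move 2: O drops in col 0, lands at row 4
Move 3: X drops in col 1, lands at row 3
Move 4: O drops in col 2, lands at row 4
Move 5: X drops in col 4, lands at row 4
Move 6: O drops in col 0, lands at row 3
Move 7: X drops in col 4, lands at row 3
Move 8: O drops in col 2, lands at row 3
Move 9: X drops in col 0, lands at row 2
Move 10: O drops in col 1, lands at row 2
Move 11: X drops in col 0, lands at row 1

Answer: .....
X....
XO...
OXO.X
OXO.X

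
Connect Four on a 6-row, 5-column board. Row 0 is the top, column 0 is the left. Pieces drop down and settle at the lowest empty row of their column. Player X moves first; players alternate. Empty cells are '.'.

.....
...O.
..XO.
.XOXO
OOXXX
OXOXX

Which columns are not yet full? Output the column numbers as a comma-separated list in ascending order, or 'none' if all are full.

col 0: top cell = '.' → open
col 1: top cell = '.' → open
col 2: top cell = '.' → open
col 3: top cell = '.' → open
col 4: top cell = '.' → open

Answer: 0,1,2,3,4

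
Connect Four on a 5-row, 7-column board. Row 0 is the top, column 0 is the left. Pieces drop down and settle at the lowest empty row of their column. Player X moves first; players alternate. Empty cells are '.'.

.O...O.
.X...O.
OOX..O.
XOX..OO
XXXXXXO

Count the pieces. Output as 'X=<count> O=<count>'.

X=10 O=10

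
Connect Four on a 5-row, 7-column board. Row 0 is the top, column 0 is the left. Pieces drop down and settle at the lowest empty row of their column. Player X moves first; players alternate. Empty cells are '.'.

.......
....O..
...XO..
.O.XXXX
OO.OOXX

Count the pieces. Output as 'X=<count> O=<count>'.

X=7 O=7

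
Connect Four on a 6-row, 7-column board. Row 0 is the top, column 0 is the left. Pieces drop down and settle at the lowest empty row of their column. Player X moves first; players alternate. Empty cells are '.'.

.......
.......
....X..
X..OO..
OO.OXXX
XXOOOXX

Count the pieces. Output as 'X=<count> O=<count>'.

X=9 O=8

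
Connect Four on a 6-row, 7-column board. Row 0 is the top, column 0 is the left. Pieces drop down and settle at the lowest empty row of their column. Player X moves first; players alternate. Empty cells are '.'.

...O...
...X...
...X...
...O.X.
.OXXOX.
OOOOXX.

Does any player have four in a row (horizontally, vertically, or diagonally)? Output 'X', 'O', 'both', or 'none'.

O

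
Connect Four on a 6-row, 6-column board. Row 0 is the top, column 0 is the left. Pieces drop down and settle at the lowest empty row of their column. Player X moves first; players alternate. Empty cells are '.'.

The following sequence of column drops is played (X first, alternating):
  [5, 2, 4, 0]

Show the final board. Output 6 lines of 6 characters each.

Answer: ......
......
......
......
......
O.O.XX

Derivation:
Move 1: X drops in col 5, lands at row 5
Move 2: O drops in col 2, lands at row 5
Move 3: X drops in col 4, lands at row 5
Move 4: O drops in col 0, lands at row 5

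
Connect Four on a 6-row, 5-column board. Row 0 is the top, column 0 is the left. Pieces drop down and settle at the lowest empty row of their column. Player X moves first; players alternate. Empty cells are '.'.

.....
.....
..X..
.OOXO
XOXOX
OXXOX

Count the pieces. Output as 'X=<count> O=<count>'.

X=8 O=7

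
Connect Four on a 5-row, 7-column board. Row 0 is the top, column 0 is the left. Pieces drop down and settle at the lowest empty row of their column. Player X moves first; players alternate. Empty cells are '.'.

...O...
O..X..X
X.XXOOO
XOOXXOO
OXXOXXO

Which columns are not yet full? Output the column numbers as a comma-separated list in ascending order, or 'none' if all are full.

Answer: 0,1,2,4,5,6

Derivation:
col 0: top cell = '.' → open
col 1: top cell = '.' → open
col 2: top cell = '.' → open
col 3: top cell = 'O' → FULL
col 4: top cell = '.' → open
col 5: top cell = '.' → open
col 6: top cell = '.' → open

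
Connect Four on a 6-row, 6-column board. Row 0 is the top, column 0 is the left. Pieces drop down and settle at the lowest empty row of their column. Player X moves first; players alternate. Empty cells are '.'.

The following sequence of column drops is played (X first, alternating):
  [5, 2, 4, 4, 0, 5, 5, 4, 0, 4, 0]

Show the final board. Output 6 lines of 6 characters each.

Move 1: X drops in col 5, lands at row 5
Move 2: O drops in col 2, lands at row 5
Move 3: X drops in col 4, lands at row 5
Move 4: O drops in col 4, lands at row 4
Move 5: X drops in col 0, lands at row 5
Move 6: O drops in col 5, lands at row 4
Move 7: X drops in col 5, lands at row 3
Move 8: O drops in col 4, lands at row 3
Move 9: X drops in col 0, lands at row 4
Move 10: O drops in col 4, lands at row 2
Move 11: X drops in col 0, lands at row 3

Answer: ......
......
....O.
X...OX
X...OO
X.O.XX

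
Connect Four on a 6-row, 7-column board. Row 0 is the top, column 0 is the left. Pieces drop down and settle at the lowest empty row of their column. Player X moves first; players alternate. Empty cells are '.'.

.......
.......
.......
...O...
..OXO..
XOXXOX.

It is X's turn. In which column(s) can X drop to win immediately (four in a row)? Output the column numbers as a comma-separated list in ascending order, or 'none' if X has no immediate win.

Answer: none

Derivation:
col 0: drop X → no win
col 1: drop X → no win
col 2: drop X → no win
col 3: drop X → no win
col 4: drop X → no win
col 5: drop X → no win
col 6: drop X → no win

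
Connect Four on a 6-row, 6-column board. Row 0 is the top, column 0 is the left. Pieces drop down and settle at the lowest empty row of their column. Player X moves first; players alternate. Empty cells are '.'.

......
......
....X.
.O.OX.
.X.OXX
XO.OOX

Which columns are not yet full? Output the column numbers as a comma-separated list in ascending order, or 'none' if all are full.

Answer: 0,1,2,3,4,5

Derivation:
col 0: top cell = '.' → open
col 1: top cell = '.' → open
col 2: top cell = '.' → open
col 3: top cell = '.' → open
col 4: top cell = '.' → open
col 5: top cell = '.' → open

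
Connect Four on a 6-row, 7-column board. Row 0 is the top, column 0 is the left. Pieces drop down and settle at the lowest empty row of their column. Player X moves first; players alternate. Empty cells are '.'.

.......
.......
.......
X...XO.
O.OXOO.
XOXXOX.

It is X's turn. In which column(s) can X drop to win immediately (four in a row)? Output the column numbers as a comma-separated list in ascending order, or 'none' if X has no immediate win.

col 0: drop X → no win
col 1: drop X → no win
col 2: drop X → no win
col 3: drop X → no win
col 4: drop X → no win
col 5: drop X → WIN!
col 6: drop X → no win

Answer: 5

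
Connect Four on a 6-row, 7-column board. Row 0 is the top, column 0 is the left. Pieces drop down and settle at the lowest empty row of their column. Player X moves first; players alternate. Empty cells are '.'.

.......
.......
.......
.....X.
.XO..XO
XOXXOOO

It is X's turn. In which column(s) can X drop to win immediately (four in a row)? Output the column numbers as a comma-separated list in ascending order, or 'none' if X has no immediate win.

Answer: none

Derivation:
col 0: drop X → no win
col 1: drop X → no win
col 2: drop X → no win
col 3: drop X → no win
col 4: drop X → no win
col 5: drop X → no win
col 6: drop X → no win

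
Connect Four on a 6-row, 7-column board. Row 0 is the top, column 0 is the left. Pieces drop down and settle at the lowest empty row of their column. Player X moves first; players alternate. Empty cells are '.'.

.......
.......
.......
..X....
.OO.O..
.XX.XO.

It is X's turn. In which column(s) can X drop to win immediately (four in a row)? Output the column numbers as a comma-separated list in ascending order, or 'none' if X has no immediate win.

Answer: 3

Derivation:
col 0: drop X → no win
col 1: drop X → no win
col 2: drop X → no win
col 3: drop X → WIN!
col 4: drop X → no win
col 5: drop X → no win
col 6: drop X → no win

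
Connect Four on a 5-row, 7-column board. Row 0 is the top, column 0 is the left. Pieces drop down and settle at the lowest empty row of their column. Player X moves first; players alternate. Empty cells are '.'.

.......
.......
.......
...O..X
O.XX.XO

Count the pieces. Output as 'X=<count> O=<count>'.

X=4 O=3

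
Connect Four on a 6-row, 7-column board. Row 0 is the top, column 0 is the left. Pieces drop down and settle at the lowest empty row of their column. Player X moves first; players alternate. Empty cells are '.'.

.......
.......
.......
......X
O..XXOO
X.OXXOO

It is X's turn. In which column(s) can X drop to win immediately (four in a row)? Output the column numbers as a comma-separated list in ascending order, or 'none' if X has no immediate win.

col 0: drop X → no win
col 1: drop X → no win
col 2: drop X → no win
col 3: drop X → no win
col 4: drop X → no win
col 5: drop X → no win
col 6: drop X → no win

Answer: none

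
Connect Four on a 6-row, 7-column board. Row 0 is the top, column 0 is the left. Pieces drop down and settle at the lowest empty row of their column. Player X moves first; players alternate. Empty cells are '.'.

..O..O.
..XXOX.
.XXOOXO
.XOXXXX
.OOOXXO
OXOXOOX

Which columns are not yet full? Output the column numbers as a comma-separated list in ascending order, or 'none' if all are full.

Answer: 0,1,3,4,6

Derivation:
col 0: top cell = '.' → open
col 1: top cell = '.' → open
col 2: top cell = 'O' → FULL
col 3: top cell = '.' → open
col 4: top cell = '.' → open
col 5: top cell = 'O' → FULL
col 6: top cell = '.' → open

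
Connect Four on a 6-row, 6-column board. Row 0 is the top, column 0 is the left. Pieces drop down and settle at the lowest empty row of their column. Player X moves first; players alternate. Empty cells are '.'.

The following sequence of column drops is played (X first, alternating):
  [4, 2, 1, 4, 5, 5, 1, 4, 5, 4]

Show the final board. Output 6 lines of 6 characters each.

Move 1: X drops in col 4, lands at row 5
Move 2: O drops in col 2, lands at row 5
Move 3: X drops in col 1, lands at row 5
Move 4: O drops in col 4, lands at row 4
Move 5: X drops in col 5, lands at row 5
Move 6: O drops in col 5, lands at row 4
Move 7: X drops in col 1, lands at row 4
Move 8: O drops in col 4, lands at row 3
Move 9: X drops in col 5, lands at row 3
Move 10: O drops in col 4, lands at row 2

Answer: ......
......
....O.
....OX
.X..OO
.XO.XX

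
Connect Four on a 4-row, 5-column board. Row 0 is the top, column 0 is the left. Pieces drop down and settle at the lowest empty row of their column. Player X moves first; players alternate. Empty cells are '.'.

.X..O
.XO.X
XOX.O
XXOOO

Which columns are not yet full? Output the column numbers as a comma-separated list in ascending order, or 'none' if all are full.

Answer: 0,2,3

Derivation:
col 0: top cell = '.' → open
col 1: top cell = 'X' → FULL
col 2: top cell = '.' → open
col 3: top cell = '.' → open
col 4: top cell = 'O' → FULL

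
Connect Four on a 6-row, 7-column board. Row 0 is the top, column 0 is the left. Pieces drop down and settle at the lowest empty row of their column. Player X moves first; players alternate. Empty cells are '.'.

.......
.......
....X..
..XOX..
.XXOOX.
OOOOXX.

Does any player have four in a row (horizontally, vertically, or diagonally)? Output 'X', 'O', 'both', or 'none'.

O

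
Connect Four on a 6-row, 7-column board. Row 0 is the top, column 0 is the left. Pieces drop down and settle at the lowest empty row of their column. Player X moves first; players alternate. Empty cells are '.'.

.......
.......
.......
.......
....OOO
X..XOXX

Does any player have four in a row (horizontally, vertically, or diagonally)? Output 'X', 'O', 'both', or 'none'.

none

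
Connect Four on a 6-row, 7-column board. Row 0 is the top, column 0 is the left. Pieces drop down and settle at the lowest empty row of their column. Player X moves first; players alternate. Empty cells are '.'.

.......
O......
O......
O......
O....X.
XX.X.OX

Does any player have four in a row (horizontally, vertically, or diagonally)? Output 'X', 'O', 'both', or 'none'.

O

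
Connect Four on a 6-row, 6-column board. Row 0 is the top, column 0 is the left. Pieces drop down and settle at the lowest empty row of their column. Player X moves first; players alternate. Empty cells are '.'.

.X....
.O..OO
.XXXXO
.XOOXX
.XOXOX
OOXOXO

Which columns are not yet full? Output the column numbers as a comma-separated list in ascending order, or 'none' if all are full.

col 0: top cell = '.' → open
col 1: top cell = 'X' → FULL
col 2: top cell = '.' → open
col 3: top cell = '.' → open
col 4: top cell = '.' → open
col 5: top cell = '.' → open

Answer: 0,2,3,4,5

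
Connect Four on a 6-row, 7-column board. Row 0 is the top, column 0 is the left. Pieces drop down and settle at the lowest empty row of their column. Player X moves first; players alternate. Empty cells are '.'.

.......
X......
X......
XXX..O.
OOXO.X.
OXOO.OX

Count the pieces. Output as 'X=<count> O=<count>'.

X=9 O=8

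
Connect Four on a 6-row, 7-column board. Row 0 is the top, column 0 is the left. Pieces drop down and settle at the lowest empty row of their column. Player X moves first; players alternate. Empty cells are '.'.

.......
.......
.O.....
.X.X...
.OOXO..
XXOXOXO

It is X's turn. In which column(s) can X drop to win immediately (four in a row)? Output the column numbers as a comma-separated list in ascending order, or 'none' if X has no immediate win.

Answer: 3

Derivation:
col 0: drop X → no win
col 1: drop X → no win
col 2: drop X → no win
col 3: drop X → WIN!
col 4: drop X → no win
col 5: drop X → no win
col 6: drop X → no win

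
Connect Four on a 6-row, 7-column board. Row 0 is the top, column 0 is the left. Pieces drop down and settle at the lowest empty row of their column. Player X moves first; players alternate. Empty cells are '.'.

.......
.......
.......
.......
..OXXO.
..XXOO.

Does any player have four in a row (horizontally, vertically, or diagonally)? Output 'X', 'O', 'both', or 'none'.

none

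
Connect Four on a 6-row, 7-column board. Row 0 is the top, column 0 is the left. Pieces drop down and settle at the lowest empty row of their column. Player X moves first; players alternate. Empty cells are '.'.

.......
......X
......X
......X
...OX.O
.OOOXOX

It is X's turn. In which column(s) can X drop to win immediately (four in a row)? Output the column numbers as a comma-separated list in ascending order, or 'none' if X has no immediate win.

col 0: drop X → no win
col 1: drop X → no win
col 2: drop X → no win
col 3: drop X → no win
col 4: drop X → no win
col 5: drop X → no win
col 6: drop X → WIN!

Answer: 6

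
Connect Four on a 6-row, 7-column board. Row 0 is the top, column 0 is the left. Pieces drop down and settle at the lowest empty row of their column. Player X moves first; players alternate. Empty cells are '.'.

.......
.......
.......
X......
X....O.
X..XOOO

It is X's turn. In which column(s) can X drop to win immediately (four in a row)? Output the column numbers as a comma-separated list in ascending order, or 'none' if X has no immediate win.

col 0: drop X → WIN!
col 1: drop X → no win
col 2: drop X → no win
col 3: drop X → no win
col 4: drop X → no win
col 5: drop X → no win
col 6: drop X → no win

Answer: 0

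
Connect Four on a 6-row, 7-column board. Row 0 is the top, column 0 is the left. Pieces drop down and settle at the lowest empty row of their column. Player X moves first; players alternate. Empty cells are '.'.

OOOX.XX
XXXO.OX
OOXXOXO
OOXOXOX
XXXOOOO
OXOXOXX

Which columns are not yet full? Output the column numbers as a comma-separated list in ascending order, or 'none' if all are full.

Answer: 4

Derivation:
col 0: top cell = 'O' → FULL
col 1: top cell = 'O' → FULL
col 2: top cell = 'O' → FULL
col 3: top cell = 'X' → FULL
col 4: top cell = '.' → open
col 5: top cell = 'X' → FULL
col 6: top cell = 'X' → FULL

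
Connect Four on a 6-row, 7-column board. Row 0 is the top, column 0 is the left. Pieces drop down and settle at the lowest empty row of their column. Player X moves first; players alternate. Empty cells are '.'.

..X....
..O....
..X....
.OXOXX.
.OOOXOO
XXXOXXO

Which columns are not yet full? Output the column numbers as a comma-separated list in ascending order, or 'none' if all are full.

col 0: top cell = '.' → open
col 1: top cell = '.' → open
col 2: top cell = 'X' → FULL
col 3: top cell = '.' → open
col 4: top cell = '.' → open
col 5: top cell = '.' → open
col 6: top cell = '.' → open

Answer: 0,1,3,4,5,6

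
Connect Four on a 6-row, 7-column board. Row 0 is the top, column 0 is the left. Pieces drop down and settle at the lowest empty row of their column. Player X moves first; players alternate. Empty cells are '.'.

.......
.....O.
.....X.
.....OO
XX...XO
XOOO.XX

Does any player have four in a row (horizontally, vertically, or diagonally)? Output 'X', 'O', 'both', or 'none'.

none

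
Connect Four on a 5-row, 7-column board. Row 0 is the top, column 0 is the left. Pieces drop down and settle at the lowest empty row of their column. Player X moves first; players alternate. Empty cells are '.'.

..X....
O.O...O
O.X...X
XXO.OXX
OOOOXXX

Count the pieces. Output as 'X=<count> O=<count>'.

X=10 O=10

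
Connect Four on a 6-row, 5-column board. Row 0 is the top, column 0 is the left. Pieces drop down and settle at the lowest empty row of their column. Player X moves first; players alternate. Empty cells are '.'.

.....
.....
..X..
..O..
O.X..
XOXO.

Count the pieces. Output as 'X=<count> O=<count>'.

X=4 O=4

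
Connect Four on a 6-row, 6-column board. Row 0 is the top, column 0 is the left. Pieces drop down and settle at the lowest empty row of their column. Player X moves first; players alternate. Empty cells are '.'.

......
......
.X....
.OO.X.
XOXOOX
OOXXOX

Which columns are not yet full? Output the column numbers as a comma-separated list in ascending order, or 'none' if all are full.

col 0: top cell = '.' → open
col 1: top cell = '.' → open
col 2: top cell = '.' → open
col 3: top cell = '.' → open
col 4: top cell = '.' → open
col 5: top cell = '.' → open

Answer: 0,1,2,3,4,5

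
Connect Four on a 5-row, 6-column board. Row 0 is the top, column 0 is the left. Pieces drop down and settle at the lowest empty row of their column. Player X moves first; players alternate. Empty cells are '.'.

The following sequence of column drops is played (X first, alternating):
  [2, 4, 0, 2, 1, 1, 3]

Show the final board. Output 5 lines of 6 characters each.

Move 1: X drops in col 2, lands at row 4
Move 2: O drops in col 4, lands at row 4
Move 3: X drops in col 0, lands at row 4
Move 4: O drops in col 2, lands at row 3
Move 5: X drops in col 1, lands at row 4
Move 6: O drops in col 1, lands at row 3
Move 7: X drops in col 3, lands at row 4

Answer: ......
......
......
.OO...
XXXXO.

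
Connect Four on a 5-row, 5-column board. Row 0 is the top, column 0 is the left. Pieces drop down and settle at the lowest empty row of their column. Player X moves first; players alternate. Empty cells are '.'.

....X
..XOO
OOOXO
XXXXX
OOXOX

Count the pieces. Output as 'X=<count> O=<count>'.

X=10 O=9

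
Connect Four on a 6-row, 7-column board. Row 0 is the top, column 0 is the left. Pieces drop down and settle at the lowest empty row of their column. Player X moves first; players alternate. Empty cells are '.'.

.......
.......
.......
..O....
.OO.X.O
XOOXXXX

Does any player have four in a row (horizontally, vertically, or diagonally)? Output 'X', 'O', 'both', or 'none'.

X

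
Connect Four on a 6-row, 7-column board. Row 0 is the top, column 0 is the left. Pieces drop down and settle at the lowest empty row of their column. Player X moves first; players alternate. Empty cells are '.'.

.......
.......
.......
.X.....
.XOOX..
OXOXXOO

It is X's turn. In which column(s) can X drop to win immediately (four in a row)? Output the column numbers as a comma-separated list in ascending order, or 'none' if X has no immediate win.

Answer: 1

Derivation:
col 0: drop X → no win
col 1: drop X → WIN!
col 2: drop X → no win
col 3: drop X → no win
col 4: drop X → no win
col 5: drop X → no win
col 6: drop X → no win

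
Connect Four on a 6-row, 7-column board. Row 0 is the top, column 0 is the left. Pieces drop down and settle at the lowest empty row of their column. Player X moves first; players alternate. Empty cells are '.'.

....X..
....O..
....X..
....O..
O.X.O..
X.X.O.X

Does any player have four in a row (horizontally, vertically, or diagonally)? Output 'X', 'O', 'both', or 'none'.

none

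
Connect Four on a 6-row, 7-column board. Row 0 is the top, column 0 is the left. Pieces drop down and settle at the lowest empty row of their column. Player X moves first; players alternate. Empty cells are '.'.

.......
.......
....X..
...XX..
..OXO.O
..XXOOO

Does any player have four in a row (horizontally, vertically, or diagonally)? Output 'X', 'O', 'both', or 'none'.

none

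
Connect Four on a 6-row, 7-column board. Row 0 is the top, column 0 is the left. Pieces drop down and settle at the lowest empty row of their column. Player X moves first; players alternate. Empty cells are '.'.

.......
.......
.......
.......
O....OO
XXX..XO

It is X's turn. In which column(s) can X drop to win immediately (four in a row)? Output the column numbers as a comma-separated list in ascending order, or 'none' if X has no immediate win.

col 0: drop X → no win
col 1: drop X → no win
col 2: drop X → no win
col 3: drop X → WIN!
col 4: drop X → no win
col 5: drop X → no win
col 6: drop X → no win

Answer: 3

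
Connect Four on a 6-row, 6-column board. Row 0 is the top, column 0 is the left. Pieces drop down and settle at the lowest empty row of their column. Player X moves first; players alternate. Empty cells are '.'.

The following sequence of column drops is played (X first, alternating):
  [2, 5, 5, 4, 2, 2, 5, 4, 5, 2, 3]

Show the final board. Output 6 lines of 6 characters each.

Answer: ......
......
..O..X
..O..X
..X.OX
..XXOO

Derivation:
Move 1: X drops in col 2, lands at row 5
Move 2: O drops in col 5, lands at row 5
Move 3: X drops in col 5, lands at row 4
Move 4: O drops in col 4, lands at row 5
Move 5: X drops in col 2, lands at row 4
Move 6: O drops in col 2, lands at row 3
Move 7: X drops in col 5, lands at row 3
Move 8: O drops in col 4, lands at row 4
Move 9: X drops in col 5, lands at row 2
Move 10: O drops in col 2, lands at row 2
Move 11: X drops in col 3, lands at row 5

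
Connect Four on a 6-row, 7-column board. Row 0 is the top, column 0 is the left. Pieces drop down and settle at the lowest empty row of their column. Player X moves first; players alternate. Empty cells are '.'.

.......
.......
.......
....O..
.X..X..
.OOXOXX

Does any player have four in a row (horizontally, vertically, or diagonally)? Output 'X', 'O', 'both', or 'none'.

none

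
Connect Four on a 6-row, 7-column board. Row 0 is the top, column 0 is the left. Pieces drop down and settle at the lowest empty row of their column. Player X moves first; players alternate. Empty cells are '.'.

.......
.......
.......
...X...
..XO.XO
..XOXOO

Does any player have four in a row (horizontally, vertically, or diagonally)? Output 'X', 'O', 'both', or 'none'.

none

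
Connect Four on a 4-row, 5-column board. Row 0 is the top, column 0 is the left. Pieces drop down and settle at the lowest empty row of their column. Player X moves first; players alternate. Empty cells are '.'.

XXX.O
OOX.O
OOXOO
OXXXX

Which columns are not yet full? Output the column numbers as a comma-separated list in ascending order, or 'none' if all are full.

Answer: 3

Derivation:
col 0: top cell = 'X' → FULL
col 1: top cell = 'X' → FULL
col 2: top cell = 'X' → FULL
col 3: top cell = '.' → open
col 4: top cell = 'O' → FULL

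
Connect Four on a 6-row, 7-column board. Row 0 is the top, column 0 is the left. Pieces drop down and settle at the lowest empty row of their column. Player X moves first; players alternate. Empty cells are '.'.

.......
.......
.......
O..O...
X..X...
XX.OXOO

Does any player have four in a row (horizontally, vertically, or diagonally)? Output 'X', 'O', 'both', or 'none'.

none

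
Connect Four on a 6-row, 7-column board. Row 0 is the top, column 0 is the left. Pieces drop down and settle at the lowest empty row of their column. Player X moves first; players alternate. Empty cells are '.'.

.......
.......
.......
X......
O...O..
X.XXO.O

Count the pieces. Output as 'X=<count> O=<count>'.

X=4 O=4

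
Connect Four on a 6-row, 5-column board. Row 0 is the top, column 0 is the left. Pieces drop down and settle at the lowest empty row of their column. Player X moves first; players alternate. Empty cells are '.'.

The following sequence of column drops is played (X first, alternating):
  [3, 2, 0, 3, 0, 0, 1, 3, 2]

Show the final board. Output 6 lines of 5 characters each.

Move 1: X drops in col 3, lands at row 5
Move 2: O drops in col 2, lands at row 5
Move 3: X drops in col 0, lands at row 5
Move 4: O drops in col 3, lands at row 4
Move 5: X drops in col 0, lands at row 4
Move 6: O drops in col 0, lands at row 3
Move 7: X drops in col 1, lands at row 5
Move 8: O drops in col 3, lands at row 3
Move 9: X drops in col 2, lands at row 4

Answer: .....
.....
.....
O..O.
X.XO.
XXOX.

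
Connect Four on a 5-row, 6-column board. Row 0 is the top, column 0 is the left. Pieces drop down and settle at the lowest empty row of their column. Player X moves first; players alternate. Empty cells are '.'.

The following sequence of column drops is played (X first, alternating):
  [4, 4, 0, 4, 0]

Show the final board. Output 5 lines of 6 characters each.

Answer: ......
......
....O.
X...O.
X...X.

Derivation:
Move 1: X drops in col 4, lands at row 4
Move 2: O drops in col 4, lands at row 3
Move 3: X drops in col 0, lands at row 4
Move 4: O drops in col 4, lands at row 2
Move 5: X drops in col 0, lands at row 3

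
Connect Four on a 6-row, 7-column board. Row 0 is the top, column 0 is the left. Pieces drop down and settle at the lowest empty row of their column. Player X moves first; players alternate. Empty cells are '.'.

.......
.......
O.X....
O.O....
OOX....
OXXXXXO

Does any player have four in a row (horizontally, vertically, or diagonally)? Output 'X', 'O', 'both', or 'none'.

both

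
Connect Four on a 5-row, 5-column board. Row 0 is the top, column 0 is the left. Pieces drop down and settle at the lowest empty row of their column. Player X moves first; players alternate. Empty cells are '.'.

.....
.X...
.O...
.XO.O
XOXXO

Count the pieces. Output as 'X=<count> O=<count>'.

X=5 O=5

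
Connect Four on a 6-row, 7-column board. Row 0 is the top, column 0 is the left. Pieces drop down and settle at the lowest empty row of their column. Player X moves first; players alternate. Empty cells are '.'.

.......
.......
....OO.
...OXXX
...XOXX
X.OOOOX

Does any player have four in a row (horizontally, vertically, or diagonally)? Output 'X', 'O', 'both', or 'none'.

O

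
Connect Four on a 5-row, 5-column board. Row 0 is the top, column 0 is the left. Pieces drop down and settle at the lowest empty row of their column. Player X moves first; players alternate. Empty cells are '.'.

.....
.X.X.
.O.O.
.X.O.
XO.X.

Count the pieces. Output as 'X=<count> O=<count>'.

X=5 O=4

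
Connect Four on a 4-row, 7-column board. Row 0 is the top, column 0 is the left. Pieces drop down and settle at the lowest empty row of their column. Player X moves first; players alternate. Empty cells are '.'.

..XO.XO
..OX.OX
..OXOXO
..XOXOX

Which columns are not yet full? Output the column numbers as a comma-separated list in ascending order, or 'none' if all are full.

col 0: top cell = '.' → open
col 1: top cell = '.' → open
col 2: top cell = 'X' → FULL
col 3: top cell = 'O' → FULL
col 4: top cell = '.' → open
col 5: top cell = 'X' → FULL
col 6: top cell = 'O' → FULL

Answer: 0,1,4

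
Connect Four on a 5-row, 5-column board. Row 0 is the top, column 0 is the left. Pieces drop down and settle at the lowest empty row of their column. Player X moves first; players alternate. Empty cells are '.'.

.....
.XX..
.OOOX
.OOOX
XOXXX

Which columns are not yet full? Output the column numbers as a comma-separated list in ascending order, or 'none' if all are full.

col 0: top cell = '.' → open
col 1: top cell = '.' → open
col 2: top cell = '.' → open
col 3: top cell = '.' → open
col 4: top cell = '.' → open

Answer: 0,1,2,3,4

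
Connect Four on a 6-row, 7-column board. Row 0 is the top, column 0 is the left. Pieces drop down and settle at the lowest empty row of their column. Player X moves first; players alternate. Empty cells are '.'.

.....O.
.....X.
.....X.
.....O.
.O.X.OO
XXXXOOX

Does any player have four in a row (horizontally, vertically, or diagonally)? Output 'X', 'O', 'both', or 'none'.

X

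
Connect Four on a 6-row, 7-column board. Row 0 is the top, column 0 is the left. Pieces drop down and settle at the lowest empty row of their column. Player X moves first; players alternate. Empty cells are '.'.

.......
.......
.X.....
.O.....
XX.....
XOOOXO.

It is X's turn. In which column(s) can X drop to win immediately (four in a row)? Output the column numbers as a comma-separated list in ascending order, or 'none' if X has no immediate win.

col 0: drop X → no win
col 1: drop X → no win
col 2: drop X → no win
col 3: drop X → no win
col 4: drop X → no win
col 5: drop X → no win
col 6: drop X → no win

Answer: none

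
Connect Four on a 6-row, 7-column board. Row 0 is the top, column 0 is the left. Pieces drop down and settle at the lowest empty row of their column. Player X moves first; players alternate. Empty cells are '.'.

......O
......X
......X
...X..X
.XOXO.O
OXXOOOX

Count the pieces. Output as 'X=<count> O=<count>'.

X=9 O=8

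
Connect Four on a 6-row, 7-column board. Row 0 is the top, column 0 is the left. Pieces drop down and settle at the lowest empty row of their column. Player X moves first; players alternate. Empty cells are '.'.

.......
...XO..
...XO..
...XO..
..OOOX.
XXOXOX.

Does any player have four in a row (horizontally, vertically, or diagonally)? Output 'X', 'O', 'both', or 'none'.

O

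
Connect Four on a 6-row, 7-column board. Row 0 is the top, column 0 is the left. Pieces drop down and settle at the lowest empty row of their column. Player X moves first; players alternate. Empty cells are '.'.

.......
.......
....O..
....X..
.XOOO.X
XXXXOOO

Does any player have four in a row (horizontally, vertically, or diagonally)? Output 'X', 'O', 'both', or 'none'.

X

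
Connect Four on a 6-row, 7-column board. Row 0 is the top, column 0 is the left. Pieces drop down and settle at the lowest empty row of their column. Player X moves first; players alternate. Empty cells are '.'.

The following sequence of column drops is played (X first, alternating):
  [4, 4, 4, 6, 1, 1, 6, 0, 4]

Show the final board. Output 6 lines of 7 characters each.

Answer: .......
.......
....X..
....X..
.O..O.X
OX..X.O

Derivation:
Move 1: X drops in col 4, lands at row 5
Move 2: O drops in col 4, lands at row 4
Move 3: X drops in col 4, lands at row 3
Move 4: O drops in col 6, lands at row 5
Move 5: X drops in col 1, lands at row 5
Move 6: O drops in col 1, lands at row 4
Move 7: X drops in col 6, lands at row 4
Move 8: O drops in col 0, lands at row 5
Move 9: X drops in col 4, lands at row 2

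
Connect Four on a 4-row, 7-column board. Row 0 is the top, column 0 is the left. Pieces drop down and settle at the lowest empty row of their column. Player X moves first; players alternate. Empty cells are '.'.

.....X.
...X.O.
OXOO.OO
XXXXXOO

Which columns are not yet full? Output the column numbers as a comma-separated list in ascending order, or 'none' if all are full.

col 0: top cell = '.' → open
col 1: top cell = '.' → open
col 2: top cell = '.' → open
col 3: top cell = '.' → open
col 4: top cell = '.' → open
col 5: top cell = 'X' → FULL
col 6: top cell = '.' → open

Answer: 0,1,2,3,4,6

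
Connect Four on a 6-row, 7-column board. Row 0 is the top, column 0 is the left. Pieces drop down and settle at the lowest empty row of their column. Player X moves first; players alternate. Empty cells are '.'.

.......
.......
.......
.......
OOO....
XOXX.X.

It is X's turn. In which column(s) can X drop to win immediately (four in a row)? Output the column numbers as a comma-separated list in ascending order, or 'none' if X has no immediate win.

Answer: 4

Derivation:
col 0: drop X → no win
col 1: drop X → no win
col 2: drop X → no win
col 3: drop X → no win
col 4: drop X → WIN!
col 5: drop X → no win
col 6: drop X → no win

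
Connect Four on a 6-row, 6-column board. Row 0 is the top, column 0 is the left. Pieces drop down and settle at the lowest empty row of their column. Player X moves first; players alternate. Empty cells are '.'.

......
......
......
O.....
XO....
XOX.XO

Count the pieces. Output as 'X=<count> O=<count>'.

X=4 O=4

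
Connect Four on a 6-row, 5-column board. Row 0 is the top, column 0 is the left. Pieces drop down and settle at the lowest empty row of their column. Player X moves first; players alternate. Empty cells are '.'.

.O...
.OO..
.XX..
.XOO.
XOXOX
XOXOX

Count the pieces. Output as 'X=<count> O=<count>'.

X=9 O=9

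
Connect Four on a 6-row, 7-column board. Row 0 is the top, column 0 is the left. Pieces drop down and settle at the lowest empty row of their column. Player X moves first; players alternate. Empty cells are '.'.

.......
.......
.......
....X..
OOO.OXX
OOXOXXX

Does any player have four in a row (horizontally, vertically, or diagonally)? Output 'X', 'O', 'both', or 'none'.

none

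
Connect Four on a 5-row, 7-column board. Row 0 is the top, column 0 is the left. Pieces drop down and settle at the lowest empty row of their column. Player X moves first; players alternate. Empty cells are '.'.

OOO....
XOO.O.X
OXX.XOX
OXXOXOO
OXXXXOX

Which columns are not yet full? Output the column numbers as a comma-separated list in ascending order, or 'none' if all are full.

col 0: top cell = 'O' → FULL
col 1: top cell = 'O' → FULL
col 2: top cell = 'O' → FULL
col 3: top cell = '.' → open
col 4: top cell = '.' → open
col 5: top cell = '.' → open
col 6: top cell = '.' → open

Answer: 3,4,5,6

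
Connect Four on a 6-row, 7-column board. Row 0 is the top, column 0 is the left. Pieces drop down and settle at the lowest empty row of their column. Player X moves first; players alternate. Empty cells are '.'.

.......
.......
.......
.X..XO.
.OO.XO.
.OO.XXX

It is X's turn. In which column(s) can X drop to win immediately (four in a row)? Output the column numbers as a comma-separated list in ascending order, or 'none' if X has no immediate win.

Answer: 3,4

Derivation:
col 0: drop X → no win
col 1: drop X → no win
col 2: drop X → no win
col 3: drop X → WIN!
col 4: drop X → WIN!
col 5: drop X → no win
col 6: drop X → no win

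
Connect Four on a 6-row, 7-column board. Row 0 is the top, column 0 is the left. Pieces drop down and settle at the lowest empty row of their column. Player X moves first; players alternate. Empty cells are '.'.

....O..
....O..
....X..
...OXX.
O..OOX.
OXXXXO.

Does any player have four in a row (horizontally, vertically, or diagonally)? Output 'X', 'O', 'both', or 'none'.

X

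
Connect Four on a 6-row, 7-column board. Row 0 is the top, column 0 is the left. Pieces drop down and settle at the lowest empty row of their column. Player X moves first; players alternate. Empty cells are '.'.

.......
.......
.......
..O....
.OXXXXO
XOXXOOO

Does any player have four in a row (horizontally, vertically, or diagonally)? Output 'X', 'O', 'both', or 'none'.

X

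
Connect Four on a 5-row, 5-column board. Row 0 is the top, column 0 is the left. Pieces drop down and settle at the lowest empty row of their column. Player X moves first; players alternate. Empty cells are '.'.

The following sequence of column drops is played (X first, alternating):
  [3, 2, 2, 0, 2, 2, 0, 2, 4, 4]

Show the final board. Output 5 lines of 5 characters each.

Answer: ..O..
..O..
..X..
X.X.O
O.OXX

Derivation:
Move 1: X drops in col 3, lands at row 4
Move 2: O drops in col 2, lands at row 4
Move 3: X drops in col 2, lands at row 3
Move 4: O drops in col 0, lands at row 4
Move 5: X drops in col 2, lands at row 2
Move 6: O drops in col 2, lands at row 1
Move 7: X drops in col 0, lands at row 3
Move 8: O drops in col 2, lands at row 0
Move 9: X drops in col 4, lands at row 4
Move 10: O drops in col 4, lands at row 3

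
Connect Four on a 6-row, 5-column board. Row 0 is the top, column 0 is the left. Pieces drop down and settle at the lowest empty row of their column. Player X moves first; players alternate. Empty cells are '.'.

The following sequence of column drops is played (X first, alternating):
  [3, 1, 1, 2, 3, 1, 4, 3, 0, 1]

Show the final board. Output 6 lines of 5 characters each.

Answer: .....
.....
.O...
.O.O.
.X.X.
XOOXX

Derivation:
Move 1: X drops in col 3, lands at row 5
Move 2: O drops in col 1, lands at row 5
Move 3: X drops in col 1, lands at row 4
Move 4: O drops in col 2, lands at row 5
Move 5: X drops in col 3, lands at row 4
Move 6: O drops in col 1, lands at row 3
Move 7: X drops in col 4, lands at row 5
Move 8: O drops in col 3, lands at row 3
Move 9: X drops in col 0, lands at row 5
Move 10: O drops in col 1, lands at row 2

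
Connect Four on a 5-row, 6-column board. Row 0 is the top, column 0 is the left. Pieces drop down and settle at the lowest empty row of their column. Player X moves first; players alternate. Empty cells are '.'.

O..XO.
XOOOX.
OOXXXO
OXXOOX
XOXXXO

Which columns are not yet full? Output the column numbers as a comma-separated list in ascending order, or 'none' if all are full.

Answer: 1,2,5

Derivation:
col 0: top cell = 'O' → FULL
col 1: top cell = '.' → open
col 2: top cell = '.' → open
col 3: top cell = 'X' → FULL
col 4: top cell = 'O' → FULL
col 5: top cell = '.' → open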